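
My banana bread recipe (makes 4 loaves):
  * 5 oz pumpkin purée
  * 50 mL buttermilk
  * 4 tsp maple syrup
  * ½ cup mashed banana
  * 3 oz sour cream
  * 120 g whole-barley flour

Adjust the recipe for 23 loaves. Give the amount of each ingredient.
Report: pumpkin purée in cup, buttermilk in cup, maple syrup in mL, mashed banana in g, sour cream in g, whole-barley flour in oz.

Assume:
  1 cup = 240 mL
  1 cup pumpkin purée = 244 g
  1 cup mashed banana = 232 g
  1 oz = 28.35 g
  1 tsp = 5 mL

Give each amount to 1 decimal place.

pumpkin purée: 3.3 cup; buttermilk: 1.2 cup; maple syrup: 115.0 mL; mashed banana: 667.0 g; sour cream: 489.0 g; whole-barley flour: 24.3 oz

Scaling factor: 23/4 = 5.75.
pumpkin purée: 5 oz × 23/4 × 28.35 g/oz ÷ 244 g/cup ≈ 3.3 cup
buttermilk: 50 mL × 23/4 ÷ 240 mL/cup ≈ 1.2 cup
maple syrup: 4 tsp × 23/4 × 5 mL/tsp = 115.0 mL
mashed banana: 0.5 cup × 23/4 × 232 g/cup = 667.0 g
sour cream: 3 oz × 23/4 × 28.35 g/oz ≈ 489.0 g
whole-barley flour: 120 g × 23/4 ÷ 28.35 g/oz ≈ 24.3 oz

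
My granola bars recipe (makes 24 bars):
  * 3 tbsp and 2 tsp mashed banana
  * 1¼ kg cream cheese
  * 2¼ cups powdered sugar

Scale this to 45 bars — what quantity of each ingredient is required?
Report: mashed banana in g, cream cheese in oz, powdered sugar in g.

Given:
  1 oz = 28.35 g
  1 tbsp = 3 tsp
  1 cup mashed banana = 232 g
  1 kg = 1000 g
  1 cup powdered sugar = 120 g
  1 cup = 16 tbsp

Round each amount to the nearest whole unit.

Scaling factor: 45/24 = 15/8 = 1.875.
mashed banana: (3 tbsp + 2 tsp = 11/3 tbsp) × 15/8 ÷ 16 tbsp/cup × 232 g/cup ≈ 100 g
cream cheese: 1.25 kg × 15/8 × 1000 g/kg ÷ 28.35 g/oz ≈ 83 oz
powdered sugar: 2.25 cup × 15/8 × 120 g/cup ≈ 506 g

mashed banana: 100 g; cream cheese: 83 oz; powdered sugar: 506 g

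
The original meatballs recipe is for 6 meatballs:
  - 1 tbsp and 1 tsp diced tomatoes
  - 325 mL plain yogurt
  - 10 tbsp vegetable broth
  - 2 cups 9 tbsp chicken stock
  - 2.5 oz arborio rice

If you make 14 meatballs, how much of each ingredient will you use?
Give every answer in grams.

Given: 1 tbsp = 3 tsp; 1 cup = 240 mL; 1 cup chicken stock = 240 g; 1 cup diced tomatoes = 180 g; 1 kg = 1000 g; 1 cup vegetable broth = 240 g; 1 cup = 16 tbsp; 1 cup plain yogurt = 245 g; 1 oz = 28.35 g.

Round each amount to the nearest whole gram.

diced tomatoes: 35 g; plain yogurt: 774 g; vegetable broth: 350 g; chicken stock: 1435 g; arborio rice: 165 g

Scaling factor: 14/6 = 7/3.
diced tomatoes: (1 tbsp + 1 tsp = 4/3 tbsp) × 7/3 ÷ 16 tbsp/cup × 180 g/cup = 35 g
plain yogurt: 325 mL × 7/3 ÷ 240 mL/cup × 245 g/cup ≈ 774 g
vegetable broth: 10 tbsp × 7/3 ÷ 16 tbsp/cup × 240 g/cup = 350 g
chicken stock: (2 cup + 9 tbsp = 2.5625 cup) × 7/3 × 240 g/cup = 1435 g
arborio rice: 2.5 oz × 7/3 × 28.35 g/oz ≈ 165 g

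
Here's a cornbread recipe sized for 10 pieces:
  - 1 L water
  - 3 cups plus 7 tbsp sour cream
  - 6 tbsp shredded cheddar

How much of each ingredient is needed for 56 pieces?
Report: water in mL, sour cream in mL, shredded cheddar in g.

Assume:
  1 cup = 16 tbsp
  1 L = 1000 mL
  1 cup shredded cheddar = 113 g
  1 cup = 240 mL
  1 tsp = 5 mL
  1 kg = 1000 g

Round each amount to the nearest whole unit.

Scaling factor: 56/10 = 28/5 = 5.6.
water: 1 L × 28/5 × 1000 mL/L = 5600 mL
sour cream: (3 cup + 7 tbsp = 3.4375 cup) × 28/5 × 240 mL/cup = 4620 mL
shredded cheddar: 6 tbsp × 28/5 ÷ 16 tbsp/cup × 113 g/cup ≈ 237 g

water: 5600 mL; sour cream: 4620 mL; shredded cheddar: 237 g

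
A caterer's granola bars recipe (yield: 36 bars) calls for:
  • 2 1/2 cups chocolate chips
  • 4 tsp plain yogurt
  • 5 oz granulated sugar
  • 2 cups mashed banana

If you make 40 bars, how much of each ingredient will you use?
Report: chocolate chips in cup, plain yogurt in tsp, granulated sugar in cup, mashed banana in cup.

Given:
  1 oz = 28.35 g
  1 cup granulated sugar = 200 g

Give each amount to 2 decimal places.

Scaling factor: 40/36 = 10/9.
chocolate chips: 2.5 cup × 10/9 ≈ 2.78 cup
plain yogurt: 4 tsp × 10/9 ≈ 4.44 tsp
granulated sugar: 5 oz × 10/9 × 28.35 g/oz ÷ 200 g/cup ≈ 0.79 cup
mashed banana: 2 cup × 10/9 ≈ 2.22 cup

chocolate chips: 2.78 cup; plain yogurt: 4.44 tsp; granulated sugar: 0.79 cup; mashed banana: 2.22 cup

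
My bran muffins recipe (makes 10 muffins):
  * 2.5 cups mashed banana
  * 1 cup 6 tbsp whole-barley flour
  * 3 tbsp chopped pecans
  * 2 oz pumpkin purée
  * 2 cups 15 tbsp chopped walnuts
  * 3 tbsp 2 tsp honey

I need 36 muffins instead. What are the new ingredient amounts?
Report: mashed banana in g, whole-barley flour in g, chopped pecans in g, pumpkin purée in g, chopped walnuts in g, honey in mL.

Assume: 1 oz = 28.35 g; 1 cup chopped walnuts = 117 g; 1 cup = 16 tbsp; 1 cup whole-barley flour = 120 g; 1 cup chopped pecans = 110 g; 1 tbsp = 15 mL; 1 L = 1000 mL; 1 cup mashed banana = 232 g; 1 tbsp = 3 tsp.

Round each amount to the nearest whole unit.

Scaling factor: 36/10 = 18/5 = 3.6.
mashed banana: 2.5 cup × 18/5 × 232 g/cup = 2088 g
whole-barley flour: (1 cup + 6 tbsp = 1.375 cup) × 18/5 × 120 g/cup = 594 g
chopped pecans: 3 tbsp × 18/5 ÷ 16 tbsp/cup × 110 g/cup ≈ 74 g
pumpkin purée: 2 oz × 18/5 × 28.35 g/oz ≈ 204 g
chopped walnuts: (2 cup + 15 tbsp = 2.9375 cup) × 18/5 × 117 g/cup ≈ 1237 g
honey: (3 tbsp + 2 tsp = 11/3 tbsp) × 18/5 × 15 mL/tbsp = 198 mL

mashed banana: 2088 g; whole-barley flour: 594 g; chopped pecans: 74 g; pumpkin purée: 204 g; chopped walnuts: 1237 g; honey: 198 mL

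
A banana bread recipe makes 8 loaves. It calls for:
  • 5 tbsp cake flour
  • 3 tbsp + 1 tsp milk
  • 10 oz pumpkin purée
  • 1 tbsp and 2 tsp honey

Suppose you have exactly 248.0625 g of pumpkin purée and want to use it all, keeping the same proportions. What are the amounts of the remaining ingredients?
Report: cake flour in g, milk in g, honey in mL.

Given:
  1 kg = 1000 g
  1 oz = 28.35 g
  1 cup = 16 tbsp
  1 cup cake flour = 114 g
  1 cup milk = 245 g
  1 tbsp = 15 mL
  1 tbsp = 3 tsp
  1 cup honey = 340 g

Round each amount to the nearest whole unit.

cake flour: 31 g; milk: 45 g; honey: 22 mL

The original recipe has 283.5 g of pumpkin purée, so the scaling factor is 248.0625 ÷ 283.5 = 7/8 = 0.875.
cake flour: 5 tbsp × 7/8 ÷ 16 tbsp/cup × 114 g/cup ≈ 31 g
milk: (3 tbsp + 1 tsp = 10/3 tbsp) × 7/8 ÷ 16 tbsp/cup × 245 g/cup ≈ 45 g
honey: (1 tbsp + 2 tsp = 5/3 tbsp) × 7/8 × 15 mL/tbsp ≈ 22 mL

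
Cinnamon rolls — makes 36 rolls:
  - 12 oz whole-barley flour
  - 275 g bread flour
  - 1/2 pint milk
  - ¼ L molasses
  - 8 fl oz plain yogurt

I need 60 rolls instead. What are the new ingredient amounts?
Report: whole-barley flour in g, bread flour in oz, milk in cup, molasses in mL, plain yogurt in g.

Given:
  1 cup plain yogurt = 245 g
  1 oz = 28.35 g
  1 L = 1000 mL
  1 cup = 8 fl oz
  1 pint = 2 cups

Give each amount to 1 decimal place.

Scaling factor: 60/36 = 5/3.
whole-barley flour: 12 oz × 5/3 × 28.35 g/oz = 567.0 g
bread flour: 275 g × 5/3 ÷ 28.35 g/oz ≈ 16.2 oz
milk: 0.5 pint × 5/3 × 2 cup/pint ≈ 1.7 cup
molasses: 0.25 L × 5/3 × 1000 mL/L ≈ 416.7 mL
plain yogurt: 8 fl oz × 5/3 ÷ 8 fl oz/cup × 245 g/cup ≈ 408.3 g

whole-barley flour: 567.0 g; bread flour: 16.2 oz; milk: 1.7 cup; molasses: 416.7 mL; plain yogurt: 408.3 g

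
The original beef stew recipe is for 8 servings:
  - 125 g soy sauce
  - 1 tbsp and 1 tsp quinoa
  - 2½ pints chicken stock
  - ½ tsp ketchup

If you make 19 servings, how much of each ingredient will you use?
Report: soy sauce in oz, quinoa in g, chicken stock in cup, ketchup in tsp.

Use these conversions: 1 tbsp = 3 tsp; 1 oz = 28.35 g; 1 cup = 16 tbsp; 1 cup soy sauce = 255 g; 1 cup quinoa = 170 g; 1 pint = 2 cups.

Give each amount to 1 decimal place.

Scaling factor: 19/8 = 2.375.
soy sauce: 125 g × 19/8 ÷ 28.35 g/oz ≈ 10.5 oz
quinoa: (1 tbsp + 1 tsp = 4/3 tbsp) × 19/8 ÷ 16 tbsp/cup × 170 g/cup ≈ 33.6 g
chicken stock: 2.5 pint × 19/8 × 2 cup/pint ≈ 11.9 cup
ketchup: 0.5 tsp × 19/8 ≈ 1.2 tsp

soy sauce: 10.5 oz; quinoa: 33.6 g; chicken stock: 11.9 cup; ketchup: 1.2 tsp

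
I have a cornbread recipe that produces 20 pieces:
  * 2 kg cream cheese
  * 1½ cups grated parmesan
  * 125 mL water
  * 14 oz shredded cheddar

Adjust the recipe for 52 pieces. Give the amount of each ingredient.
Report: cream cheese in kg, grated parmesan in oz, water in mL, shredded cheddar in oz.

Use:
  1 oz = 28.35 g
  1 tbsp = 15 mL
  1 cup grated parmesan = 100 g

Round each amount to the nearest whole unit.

cream cheese: 5 kg; grated parmesan: 14 oz; water: 325 mL; shredded cheddar: 36 oz

Scaling factor: 52/20 = 13/5 = 2.6.
cream cheese: 2 kg × 13/5 ≈ 5 kg
grated parmesan: 1.5 cup × 13/5 × 100 g/cup ÷ 28.35 g/oz ≈ 14 oz
water: 125 mL × 13/5 = 325 mL
shredded cheddar: 14 oz × 13/5 ≈ 36 oz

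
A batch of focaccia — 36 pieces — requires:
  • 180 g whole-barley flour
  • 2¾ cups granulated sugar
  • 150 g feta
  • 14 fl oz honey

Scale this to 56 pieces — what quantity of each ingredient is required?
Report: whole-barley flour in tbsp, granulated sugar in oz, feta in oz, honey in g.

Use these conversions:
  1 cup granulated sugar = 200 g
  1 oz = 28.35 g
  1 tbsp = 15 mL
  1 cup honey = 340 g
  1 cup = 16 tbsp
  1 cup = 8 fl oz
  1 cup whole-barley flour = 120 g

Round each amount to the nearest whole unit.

whole-barley flour: 37 tbsp; granulated sugar: 30 oz; feta: 8 oz; honey: 926 g

Scaling factor: 56/36 = 14/9.
whole-barley flour: 180 g × 14/9 ÷ 120 g/cup × 16 tbsp/cup ≈ 37 tbsp
granulated sugar: 2.75 cup × 14/9 × 200 g/cup ÷ 28.35 g/oz ≈ 30 oz
feta: 150 g × 14/9 ÷ 28.35 g/oz ≈ 8 oz
honey: 14 fl oz × 14/9 ÷ 8 fl oz/cup × 340 g/cup ≈ 926 g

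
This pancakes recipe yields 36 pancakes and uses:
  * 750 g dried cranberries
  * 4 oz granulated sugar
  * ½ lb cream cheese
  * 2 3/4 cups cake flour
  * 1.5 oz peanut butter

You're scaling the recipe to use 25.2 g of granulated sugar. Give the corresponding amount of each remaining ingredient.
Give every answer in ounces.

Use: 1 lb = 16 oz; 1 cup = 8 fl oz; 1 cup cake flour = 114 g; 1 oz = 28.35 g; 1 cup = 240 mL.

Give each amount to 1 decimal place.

dried cranberries: 5.9 oz; cream cheese: 1.8 oz; cake flour: 2.5 oz; peanut butter: 0.3 oz

The original recipe has 113.4 g of granulated sugar, so the scaling factor is 25.2 ÷ 113.4 = 2/9.
dried cranberries: 750 g × 2/9 ÷ 28.35 g/oz ≈ 5.9 oz
cream cheese: 0.5 lb × 2/9 × 16 oz/lb ≈ 1.8 oz
cake flour: 2.75 cup × 2/9 × 114 g/cup ÷ 28.35 g/oz ≈ 2.5 oz
peanut butter: 1.5 oz × 2/9 ≈ 0.3 oz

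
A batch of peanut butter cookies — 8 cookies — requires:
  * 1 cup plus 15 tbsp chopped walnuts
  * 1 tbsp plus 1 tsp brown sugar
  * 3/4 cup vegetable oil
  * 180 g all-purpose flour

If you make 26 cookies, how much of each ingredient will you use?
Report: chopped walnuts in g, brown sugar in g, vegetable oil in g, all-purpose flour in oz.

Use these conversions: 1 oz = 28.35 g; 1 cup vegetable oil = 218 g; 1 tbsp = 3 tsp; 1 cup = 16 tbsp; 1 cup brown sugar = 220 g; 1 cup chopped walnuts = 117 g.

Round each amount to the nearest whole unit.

chopped walnuts: 737 g; brown sugar: 60 g; vegetable oil: 531 g; all-purpose flour: 21 oz

Scaling factor: 26/8 = 13/4 = 3.25.
chopped walnuts: (1 cup + 15 tbsp = 1.9375 cup) × 13/4 × 117 g/cup ≈ 737 g
brown sugar: (1 tbsp + 1 tsp = 4/3 tbsp) × 13/4 ÷ 16 tbsp/cup × 220 g/cup ≈ 60 g
vegetable oil: 0.75 cup × 13/4 × 218 g/cup ≈ 531 g
all-purpose flour: 180 g × 13/4 ÷ 28.35 g/oz ≈ 21 oz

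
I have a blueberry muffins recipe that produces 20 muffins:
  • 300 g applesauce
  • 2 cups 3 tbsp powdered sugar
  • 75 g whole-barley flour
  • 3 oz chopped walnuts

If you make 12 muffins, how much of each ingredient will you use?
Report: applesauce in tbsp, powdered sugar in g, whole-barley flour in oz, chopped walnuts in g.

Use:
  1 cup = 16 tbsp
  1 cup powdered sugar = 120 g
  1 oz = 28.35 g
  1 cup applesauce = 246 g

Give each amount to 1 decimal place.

applesauce: 11.7 tbsp; powdered sugar: 157.5 g; whole-barley flour: 1.6 oz; chopped walnuts: 51.0 g

Scaling factor: 12/20 = 3/5 = 0.6.
applesauce: 300 g × 3/5 ÷ 246 g/cup × 16 tbsp/cup ≈ 11.7 tbsp
powdered sugar: (2 cup + 3 tbsp = 2.1875 cup) × 3/5 × 120 g/cup = 157.5 g
whole-barley flour: 75 g × 3/5 ÷ 28.35 g/oz ≈ 1.6 oz
chopped walnuts: 3 oz × 3/5 × 28.35 g/oz ≈ 51.0 g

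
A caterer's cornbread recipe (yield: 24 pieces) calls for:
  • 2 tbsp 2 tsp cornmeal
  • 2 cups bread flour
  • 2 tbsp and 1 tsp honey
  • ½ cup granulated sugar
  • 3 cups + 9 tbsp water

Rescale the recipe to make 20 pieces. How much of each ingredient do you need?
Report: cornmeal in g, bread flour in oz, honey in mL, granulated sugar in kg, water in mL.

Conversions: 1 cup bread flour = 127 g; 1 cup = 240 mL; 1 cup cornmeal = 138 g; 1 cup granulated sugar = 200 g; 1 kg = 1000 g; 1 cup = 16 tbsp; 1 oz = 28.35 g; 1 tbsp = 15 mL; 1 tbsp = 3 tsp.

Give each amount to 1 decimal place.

Scaling factor: 20/24 = 5/6.
cornmeal: (2 tbsp + 2 tsp = 8/3 tbsp) × 5/6 ÷ 16 tbsp/cup × 138 g/cup ≈ 19.2 g
bread flour: 2 cup × 5/6 × 127 g/cup ÷ 28.35 g/oz ≈ 7.5 oz
honey: (2 tbsp + 1 tsp = 7/3 tbsp) × 5/6 × 15 mL/tbsp ≈ 29.2 mL
granulated sugar: 0.5 cup × 5/6 × 200 g/cup ÷ 1000 g/kg ≈ 0.1 kg
water: (3 cup + 9 tbsp = 3.5625 cup) × 5/6 × 240 mL/cup = 712.5 mL

cornmeal: 19.2 g; bread flour: 7.5 oz; honey: 29.2 mL; granulated sugar: 0.1 kg; water: 712.5 mL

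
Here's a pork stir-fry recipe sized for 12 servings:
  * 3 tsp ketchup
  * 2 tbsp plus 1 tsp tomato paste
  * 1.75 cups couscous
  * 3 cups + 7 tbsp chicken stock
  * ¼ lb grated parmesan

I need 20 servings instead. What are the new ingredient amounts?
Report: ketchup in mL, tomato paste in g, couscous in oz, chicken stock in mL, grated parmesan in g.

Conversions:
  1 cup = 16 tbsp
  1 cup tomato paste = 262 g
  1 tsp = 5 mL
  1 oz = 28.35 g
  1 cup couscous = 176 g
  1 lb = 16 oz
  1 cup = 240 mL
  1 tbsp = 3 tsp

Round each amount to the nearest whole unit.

ketchup: 25 mL; tomato paste: 64 g; couscous: 18 oz; chicken stock: 1375 mL; grated parmesan: 189 g

Scaling factor: 20/12 = 5/3.
ketchup: 3 tsp × 5/3 × 5 mL/tsp = 25 mL
tomato paste: (2 tbsp + 1 tsp = 7/3 tbsp) × 5/3 ÷ 16 tbsp/cup × 262 g/cup ≈ 64 g
couscous: 1.75 cup × 5/3 × 176 g/cup ÷ 28.35 g/oz ≈ 18 oz
chicken stock: (3 cup + 7 tbsp = 3.4375 cup) × 5/3 × 240 mL/cup = 1375 mL
grated parmesan: 0.25 lb × 5/3 × 16 oz/lb × 28.35 g/oz = 189 g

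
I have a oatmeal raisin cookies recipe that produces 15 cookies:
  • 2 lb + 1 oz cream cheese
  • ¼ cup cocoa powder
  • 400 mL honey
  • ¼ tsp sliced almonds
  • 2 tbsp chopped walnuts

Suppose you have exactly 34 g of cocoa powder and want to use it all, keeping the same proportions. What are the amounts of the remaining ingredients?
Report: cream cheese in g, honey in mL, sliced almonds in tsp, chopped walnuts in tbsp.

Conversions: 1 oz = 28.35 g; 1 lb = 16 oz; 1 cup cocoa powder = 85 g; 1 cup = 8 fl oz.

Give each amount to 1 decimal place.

The original recipe has 21.25 g of cocoa powder, so the scaling factor is 34 ÷ 21.25 = 8/5 = 1.6.
cream cheese: (2 lb + 1 oz = 2.0625 lb) × 8/5 × 16 oz/lb × 28.35 g/oz ≈ 1496.9 g
honey: 400 mL × 8/5 = 640.0 mL
sliced almonds: 0.25 tsp × 8/5 = 0.4 tsp
chopped walnuts: 2 tbsp × 8/5 = 3.2 tbsp

cream cheese: 1496.9 g; honey: 640.0 mL; sliced almonds: 0.4 tsp; chopped walnuts: 3.2 tbsp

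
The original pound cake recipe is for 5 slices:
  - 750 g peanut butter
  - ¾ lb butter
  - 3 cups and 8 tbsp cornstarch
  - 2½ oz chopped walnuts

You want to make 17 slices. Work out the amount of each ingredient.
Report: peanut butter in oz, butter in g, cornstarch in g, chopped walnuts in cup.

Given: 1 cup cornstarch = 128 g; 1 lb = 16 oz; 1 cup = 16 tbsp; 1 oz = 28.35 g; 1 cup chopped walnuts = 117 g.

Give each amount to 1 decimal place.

Scaling factor: 17/5 = 3.4.
peanut butter: 750 g × 17/5 ÷ 28.35 g/oz ≈ 89.9 oz
butter: 0.75 lb × 17/5 × 16 oz/lb × 28.35 g/oz ≈ 1156.7 g
cornstarch: (3 cup + 8 tbsp = 3.5 cup) × 17/5 × 128 g/cup = 1523.2 g
chopped walnuts: 2.5 oz × 17/5 × 28.35 g/oz ÷ 117 g/cup ≈ 2.1 cup

peanut butter: 89.9 oz; butter: 1156.7 g; cornstarch: 1523.2 g; chopped walnuts: 2.1 cup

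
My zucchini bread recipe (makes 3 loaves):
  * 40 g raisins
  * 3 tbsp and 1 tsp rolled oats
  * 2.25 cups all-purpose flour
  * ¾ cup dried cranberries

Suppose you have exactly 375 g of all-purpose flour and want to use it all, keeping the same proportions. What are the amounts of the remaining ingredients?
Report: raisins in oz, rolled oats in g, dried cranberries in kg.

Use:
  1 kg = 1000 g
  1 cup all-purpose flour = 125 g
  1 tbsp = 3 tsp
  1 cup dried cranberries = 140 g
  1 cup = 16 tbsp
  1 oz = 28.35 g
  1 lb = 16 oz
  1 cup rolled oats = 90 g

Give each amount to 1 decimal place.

raisins: 1.9 oz; rolled oats: 25.0 g; dried cranberries: 0.1 kg

The original recipe has 281.25 g of all-purpose flour, so the scaling factor is 375 ÷ 281.25 = 4/3.
raisins: 40 g × 4/3 ÷ 28.35 g/oz ≈ 1.9 oz
rolled oats: (3 tbsp + 1 tsp = 10/3 tbsp) × 4/3 ÷ 16 tbsp/cup × 90 g/cup = 25.0 g
dried cranberries: 0.75 cup × 4/3 × 140 g/cup ÷ 1000 g/kg ≈ 0.1 kg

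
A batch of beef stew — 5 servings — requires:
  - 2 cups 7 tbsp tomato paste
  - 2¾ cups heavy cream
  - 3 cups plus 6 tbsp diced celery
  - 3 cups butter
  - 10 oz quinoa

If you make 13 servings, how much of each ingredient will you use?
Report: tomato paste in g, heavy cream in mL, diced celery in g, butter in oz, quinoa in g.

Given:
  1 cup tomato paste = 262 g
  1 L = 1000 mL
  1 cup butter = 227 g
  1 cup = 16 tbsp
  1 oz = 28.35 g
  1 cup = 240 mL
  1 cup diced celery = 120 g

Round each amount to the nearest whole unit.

Scaling factor: 13/5 = 2.6.
tomato paste: (2 cup + 7 tbsp = 2.4375 cup) × 13/5 × 262 g/cup ≈ 1660 g
heavy cream: 2.75 cup × 13/5 × 240 mL/cup = 1716 mL
diced celery: (3 cup + 6 tbsp = 3.375 cup) × 13/5 × 120 g/cup = 1053 g
butter: 3 cup × 13/5 × 227 g/cup ÷ 28.35 g/oz ≈ 62 oz
quinoa: 10 oz × 13/5 × 28.35 g/oz ≈ 737 g

tomato paste: 1660 g; heavy cream: 1716 mL; diced celery: 1053 g; butter: 62 oz; quinoa: 737 g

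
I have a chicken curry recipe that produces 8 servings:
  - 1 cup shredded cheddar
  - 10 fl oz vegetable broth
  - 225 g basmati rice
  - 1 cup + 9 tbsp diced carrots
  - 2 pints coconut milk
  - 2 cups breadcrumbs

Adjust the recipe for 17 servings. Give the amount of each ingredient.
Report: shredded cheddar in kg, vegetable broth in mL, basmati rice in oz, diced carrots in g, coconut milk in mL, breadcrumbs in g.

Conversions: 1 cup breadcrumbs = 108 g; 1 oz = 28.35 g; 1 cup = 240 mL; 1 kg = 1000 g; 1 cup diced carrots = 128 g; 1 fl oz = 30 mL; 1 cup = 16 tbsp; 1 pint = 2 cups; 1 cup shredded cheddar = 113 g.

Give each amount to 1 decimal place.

shredded cheddar: 0.2 kg; vegetable broth: 637.5 mL; basmati rice: 16.9 oz; diced carrots: 425.0 g; coconut milk: 2040.0 mL; breadcrumbs: 459.0 g

Scaling factor: 17/8 = 2.125.
shredded cheddar: 1 cup × 17/8 × 113 g/cup ÷ 1000 g/kg ≈ 0.2 kg
vegetable broth: 10 fl oz × 17/8 × 30 mL/fl oz = 637.5 mL
basmati rice: 225 g × 17/8 ÷ 28.35 g/oz ≈ 16.9 oz
diced carrots: (1 cup + 9 tbsp = 1.5625 cup) × 17/8 × 128 g/cup = 425.0 g
coconut milk: 2 pint × 17/8 × 2 cup/pint × 240 mL/cup = 2040.0 mL
breadcrumbs: 2 cup × 17/8 × 108 g/cup = 459.0 g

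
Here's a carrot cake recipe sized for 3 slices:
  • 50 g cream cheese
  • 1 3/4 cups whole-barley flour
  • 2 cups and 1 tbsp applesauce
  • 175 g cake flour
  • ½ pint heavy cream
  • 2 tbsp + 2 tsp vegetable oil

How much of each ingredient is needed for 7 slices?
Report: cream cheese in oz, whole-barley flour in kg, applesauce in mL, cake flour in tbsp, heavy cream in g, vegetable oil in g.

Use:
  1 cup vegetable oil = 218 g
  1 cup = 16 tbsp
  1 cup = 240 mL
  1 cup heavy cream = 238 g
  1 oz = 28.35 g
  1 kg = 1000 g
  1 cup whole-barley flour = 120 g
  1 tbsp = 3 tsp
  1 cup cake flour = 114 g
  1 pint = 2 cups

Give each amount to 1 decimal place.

Scaling factor: 7/3.
cream cheese: 50 g × 7/3 ÷ 28.35 g/oz ≈ 4.1 oz
whole-barley flour: 1.75 cup × 7/3 × 120 g/cup ÷ 1000 g/kg ≈ 0.5 kg
applesauce: (2 cup + 1 tbsp = 2.0625 cup) × 7/3 × 240 mL/cup = 1155.0 mL
cake flour: 175 g × 7/3 ÷ 114 g/cup × 16 tbsp/cup ≈ 57.3 tbsp
heavy cream: 0.5 pint × 7/3 × 2 cup/pint × 238 g/cup ≈ 555.3 g
vegetable oil: (2 tbsp + 2 tsp = 8/3 tbsp) × 7/3 ÷ 16 tbsp/cup × 218 g/cup ≈ 84.8 g

cream cheese: 4.1 oz; whole-barley flour: 0.5 kg; applesauce: 1155.0 mL; cake flour: 57.3 tbsp; heavy cream: 555.3 g; vegetable oil: 84.8 g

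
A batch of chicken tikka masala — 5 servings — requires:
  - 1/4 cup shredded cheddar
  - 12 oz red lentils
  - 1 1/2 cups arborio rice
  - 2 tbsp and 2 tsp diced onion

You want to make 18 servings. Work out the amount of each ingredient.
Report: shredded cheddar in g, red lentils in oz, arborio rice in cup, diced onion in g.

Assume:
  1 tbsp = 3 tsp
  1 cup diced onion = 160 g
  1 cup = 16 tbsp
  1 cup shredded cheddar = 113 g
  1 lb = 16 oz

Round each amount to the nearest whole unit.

Scaling factor: 18/5 = 3.6.
shredded cheddar: 0.25 cup × 18/5 × 113 g/cup ≈ 102 g
red lentils: 12 oz × 18/5 ≈ 43 oz
arborio rice: 1.5 cup × 18/5 ≈ 5 cup
diced onion: (2 tbsp + 2 tsp = 8/3 tbsp) × 18/5 ÷ 16 tbsp/cup × 160 g/cup = 96 g

shredded cheddar: 102 g; red lentils: 43 oz; arborio rice: 5 cup; diced onion: 96 g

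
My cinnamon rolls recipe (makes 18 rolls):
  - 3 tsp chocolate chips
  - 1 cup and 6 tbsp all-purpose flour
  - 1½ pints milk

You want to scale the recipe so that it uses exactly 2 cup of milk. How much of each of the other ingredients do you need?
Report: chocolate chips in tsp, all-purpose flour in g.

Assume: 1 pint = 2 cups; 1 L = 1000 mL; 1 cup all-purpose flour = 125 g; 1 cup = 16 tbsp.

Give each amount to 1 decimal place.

The original recipe has 3 cup of milk, so the scaling factor is 2 ÷ 3 = 2/3.
chocolate chips: 3 tsp × 2/3 = 2.0 tsp
all-purpose flour: (1 cup + 6 tbsp = 1.375 cup) × 2/3 × 125 g/cup ≈ 114.6 g

chocolate chips: 2.0 tsp; all-purpose flour: 114.6 g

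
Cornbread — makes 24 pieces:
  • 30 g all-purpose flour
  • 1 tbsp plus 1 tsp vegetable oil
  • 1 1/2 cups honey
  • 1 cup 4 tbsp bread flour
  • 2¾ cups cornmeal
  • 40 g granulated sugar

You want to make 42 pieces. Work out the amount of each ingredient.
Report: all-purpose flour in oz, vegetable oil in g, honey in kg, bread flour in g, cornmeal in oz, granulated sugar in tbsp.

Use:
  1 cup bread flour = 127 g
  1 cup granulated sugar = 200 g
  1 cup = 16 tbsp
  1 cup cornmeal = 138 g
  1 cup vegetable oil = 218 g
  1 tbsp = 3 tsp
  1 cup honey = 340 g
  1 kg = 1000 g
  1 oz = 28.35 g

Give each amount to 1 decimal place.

Scaling factor: 42/24 = 7/4 = 1.75.
all-purpose flour: 30 g × 7/4 ÷ 28.35 g/oz ≈ 1.9 oz
vegetable oil: (1 tbsp + 1 tsp = 4/3 tbsp) × 7/4 ÷ 16 tbsp/cup × 218 g/cup ≈ 31.8 g
honey: 1.5 cup × 7/4 × 340 g/cup ÷ 1000 g/kg ≈ 0.9 kg
bread flour: (1 cup + 4 tbsp = 1.25 cup) × 7/4 × 127 g/cup ≈ 277.8 g
cornmeal: 2.75 cup × 7/4 × 138 g/cup ÷ 28.35 g/oz ≈ 23.4 oz
granulated sugar: 40 g × 7/4 ÷ 200 g/cup × 16 tbsp/cup = 5.6 tbsp

all-purpose flour: 1.9 oz; vegetable oil: 31.8 g; honey: 0.9 kg; bread flour: 277.8 g; cornmeal: 23.4 oz; granulated sugar: 5.6 tbsp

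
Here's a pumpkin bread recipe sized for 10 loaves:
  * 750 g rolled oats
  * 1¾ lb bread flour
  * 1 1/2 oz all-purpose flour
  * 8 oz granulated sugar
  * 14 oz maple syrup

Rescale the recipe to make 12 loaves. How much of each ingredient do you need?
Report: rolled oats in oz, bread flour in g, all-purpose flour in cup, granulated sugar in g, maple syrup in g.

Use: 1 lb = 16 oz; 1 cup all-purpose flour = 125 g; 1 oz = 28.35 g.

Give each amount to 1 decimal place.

Scaling factor: 12/10 = 6/5 = 1.2.
rolled oats: 750 g × 6/5 ÷ 28.35 g/oz ≈ 31.7 oz
bread flour: 1.75 lb × 6/5 × 16 oz/lb × 28.35 g/oz ≈ 952.6 g
all-purpose flour: 1.5 oz × 6/5 × 28.35 g/oz ÷ 125 g/cup ≈ 0.4 cup
granulated sugar: 8 oz × 6/5 × 28.35 g/oz ≈ 272.2 g
maple syrup: 14 oz × 6/5 × 28.35 g/oz ≈ 476.3 g

rolled oats: 31.7 oz; bread flour: 952.6 g; all-purpose flour: 0.4 cup; granulated sugar: 272.2 g; maple syrup: 476.3 g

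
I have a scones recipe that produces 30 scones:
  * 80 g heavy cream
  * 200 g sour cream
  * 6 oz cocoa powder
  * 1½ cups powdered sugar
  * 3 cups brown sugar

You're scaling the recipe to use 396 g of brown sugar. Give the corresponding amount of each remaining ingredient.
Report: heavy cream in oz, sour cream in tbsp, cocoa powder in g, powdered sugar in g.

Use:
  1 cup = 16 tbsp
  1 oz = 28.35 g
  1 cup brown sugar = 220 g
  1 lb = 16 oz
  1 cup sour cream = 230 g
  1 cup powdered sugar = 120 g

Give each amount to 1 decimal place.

heavy cream: 1.7 oz; sour cream: 8.3 tbsp; cocoa powder: 102.1 g; powdered sugar: 108.0 g

The original recipe has 660 g of brown sugar, so the scaling factor is 396 ÷ 660 = 3/5 = 0.6.
heavy cream: 80 g × 3/5 ÷ 28.35 g/oz ≈ 1.7 oz
sour cream: 200 g × 3/5 ÷ 230 g/cup × 16 tbsp/cup ≈ 8.3 tbsp
cocoa powder: 6 oz × 3/5 × 28.35 g/oz ≈ 102.1 g
powdered sugar: 1.5 cup × 3/5 × 120 g/cup = 108.0 g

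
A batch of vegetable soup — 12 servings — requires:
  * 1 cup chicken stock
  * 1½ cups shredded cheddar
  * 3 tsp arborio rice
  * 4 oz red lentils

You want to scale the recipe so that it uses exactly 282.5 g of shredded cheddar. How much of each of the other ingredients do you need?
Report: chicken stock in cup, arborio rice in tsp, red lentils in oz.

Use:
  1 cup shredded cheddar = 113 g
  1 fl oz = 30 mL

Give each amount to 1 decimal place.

chicken stock: 1.7 cup; arborio rice: 5.0 tsp; red lentils: 6.7 oz

The original recipe has 169.5 g of shredded cheddar, so the scaling factor is 282.5 ÷ 169.5 = 5/3.
chicken stock: 1 cup × 5/3 ≈ 1.7 cup
arborio rice: 3 tsp × 5/3 = 5.0 tsp
red lentils: 4 oz × 5/3 ≈ 6.7 oz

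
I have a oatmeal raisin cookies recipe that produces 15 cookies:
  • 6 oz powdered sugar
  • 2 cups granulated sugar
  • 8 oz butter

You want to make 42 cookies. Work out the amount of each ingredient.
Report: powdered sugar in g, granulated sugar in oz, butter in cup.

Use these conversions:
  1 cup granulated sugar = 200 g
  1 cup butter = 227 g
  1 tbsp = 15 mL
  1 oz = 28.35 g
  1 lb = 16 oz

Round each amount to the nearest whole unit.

Scaling factor: 42/15 = 14/5 = 2.8.
powdered sugar: 6 oz × 14/5 × 28.35 g/oz ≈ 476 g
granulated sugar: 2 cup × 14/5 × 200 g/cup ÷ 28.35 g/oz ≈ 40 oz
butter: 8 oz × 14/5 × 28.35 g/oz ÷ 227 g/cup ≈ 3 cup

powdered sugar: 476 g; granulated sugar: 40 oz; butter: 3 cup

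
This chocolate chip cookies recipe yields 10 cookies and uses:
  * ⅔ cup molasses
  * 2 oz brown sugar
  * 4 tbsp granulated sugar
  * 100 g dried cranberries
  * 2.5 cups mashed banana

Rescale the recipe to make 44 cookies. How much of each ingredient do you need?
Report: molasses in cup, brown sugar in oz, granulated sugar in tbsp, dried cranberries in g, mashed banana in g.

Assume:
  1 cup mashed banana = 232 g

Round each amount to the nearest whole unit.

Scaling factor: 44/10 = 22/5 = 4.4.
molasses: 2/3 cup × 22/5 ≈ 3 cup
brown sugar: 2 oz × 22/5 ≈ 9 oz
granulated sugar: 4 tbsp × 22/5 ≈ 18 tbsp
dried cranberries: 100 g × 22/5 = 440 g
mashed banana: 2.5 cup × 22/5 × 232 g/cup = 2552 g

molasses: 3 cup; brown sugar: 9 oz; granulated sugar: 18 tbsp; dried cranberries: 440 g; mashed banana: 2552 g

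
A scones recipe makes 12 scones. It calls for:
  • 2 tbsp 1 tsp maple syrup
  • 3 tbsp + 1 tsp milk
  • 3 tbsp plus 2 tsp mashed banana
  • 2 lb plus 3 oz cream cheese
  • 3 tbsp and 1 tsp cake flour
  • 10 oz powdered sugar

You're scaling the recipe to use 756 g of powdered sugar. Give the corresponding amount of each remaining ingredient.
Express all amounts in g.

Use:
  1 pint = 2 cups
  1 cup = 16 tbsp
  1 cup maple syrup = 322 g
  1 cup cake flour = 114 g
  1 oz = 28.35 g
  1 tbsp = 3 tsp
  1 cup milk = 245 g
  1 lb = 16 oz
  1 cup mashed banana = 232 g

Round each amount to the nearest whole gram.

maple syrup: 125 g; milk: 136 g; mashed banana: 142 g; cream cheese: 2646 g; cake flour: 63 g

The original recipe has 283.5 g of powdered sugar, so the scaling factor is 756 ÷ 283.5 = 8/3.
maple syrup: (2 tbsp + 1 tsp = 7/3 tbsp) × 8/3 ÷ 16 tbsp/cup × 322 g/cup ≈ 125 g
milk: (3 tbsp + 1 tsp = 10/3 tbsp) × 8/3 ÷ 16 tbsp/cup × 245 g/cup ≈ 136 g
mashed banana: (3 tbsp + 2 tsp = 11/3 tbsp) × 8/3 ÷ 16 tbsp/cup × 232 g/cup ≈ 142 g
cream cheese: (2 lb + 3 oz = 2.1875 lb) × 8/3 × 16 oz/lb × 28.35 g/oz = 2646 g
cake flour: (3 tbsp + 1 tsp = 10/3 tbsp) × 8/3 ÷ 16 tbsp/cup × 114 g/cup ≈ 63 g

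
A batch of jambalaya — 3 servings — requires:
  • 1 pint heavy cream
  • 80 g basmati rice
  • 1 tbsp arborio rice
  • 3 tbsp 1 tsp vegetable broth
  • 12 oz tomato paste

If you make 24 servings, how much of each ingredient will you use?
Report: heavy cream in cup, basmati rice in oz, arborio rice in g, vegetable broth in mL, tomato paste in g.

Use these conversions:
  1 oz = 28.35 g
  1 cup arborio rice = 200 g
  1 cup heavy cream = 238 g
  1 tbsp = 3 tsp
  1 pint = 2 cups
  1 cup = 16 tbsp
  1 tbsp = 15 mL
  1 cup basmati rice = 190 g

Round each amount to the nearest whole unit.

Scaling factor: 24/3 = 8.
heavy cream: 1 pint × 8 × 2 cup/pint = 16 cup
basmati rice: 80 g × 8 ÷ 28.35 g/oz ≈ 23 oz
arborio rice: 1 tbsp × 8 ÷ 16 tbsp/cup × 200 g/cup = 100 g
vegetable broth: (3 tbsp + 1 tsp = 10/3 tbsp) × 8 × 15 mL/tbsp = 400 mL
tomato paste: 12 oz × 8 × 28.35 g/oz ≈ 2722 g

heavy cream: 16 cup; basmati rice: 23 oz; arborio rice: 100 g; vegetable broth: 400 mL; tomato paste: 2722 g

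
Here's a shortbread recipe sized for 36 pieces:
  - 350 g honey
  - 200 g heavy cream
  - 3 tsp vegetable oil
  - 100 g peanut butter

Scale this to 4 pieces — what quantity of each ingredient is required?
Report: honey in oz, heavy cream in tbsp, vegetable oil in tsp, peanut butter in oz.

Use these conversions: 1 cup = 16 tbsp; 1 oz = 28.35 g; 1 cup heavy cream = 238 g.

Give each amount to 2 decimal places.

Scaling factor: 4/36 = 1/9.
honey: 350 g × 1/9 ÷ 28.35 g/oz ≈ 1.37 oz
heavy cream: 200 g × 1/9 ÷ 238 g/cup × 16 tbsp/cup ≈ 1.49 tbsp
vegetable oil: 3 tsp × 1/9 ≈ 0.33 tsp
peanut butter: 100 g × 1/9 ÷ 28.35 g/oz ≈ 0.39 oz

honey: 1.37 oz; heavy cream: 1.49 tbsp; vegetable oil: 0.33 tsp; peanut butter: 0.39 oz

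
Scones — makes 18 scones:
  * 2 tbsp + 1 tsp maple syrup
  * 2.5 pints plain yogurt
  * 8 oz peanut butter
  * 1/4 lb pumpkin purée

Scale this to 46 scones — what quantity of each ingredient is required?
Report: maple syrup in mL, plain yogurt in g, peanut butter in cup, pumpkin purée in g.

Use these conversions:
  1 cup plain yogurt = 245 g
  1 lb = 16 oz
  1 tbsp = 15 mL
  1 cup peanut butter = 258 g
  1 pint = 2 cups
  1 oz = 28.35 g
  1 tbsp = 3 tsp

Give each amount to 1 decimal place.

Scaling factor: 46/18 = 23/9.
maple syrup: (2 tbsp + 1 tsp = 7/3 tbsp) × 23/9 × 15 mL/tbsp ≈ 89.4 mL
plain yogurt: 2.5 pint × 23/9 × 2 cup/pint × 245 g/cup ≈ 3130.6 g
peanut butter: 8 oz × 23/9 × 28.35 g/oz ÷ 258 g/cup ≈ 2.2 cup
pumpkin purée: 0.25 lb × 23/9 × 16 oz/lb × 28.35 g/oz = 289.8 g

maple syrup: 89.4 mL; plain yogurt: 3130.6 g; peanut butter: 2.2 cup; pumpkin purée: 289.8 g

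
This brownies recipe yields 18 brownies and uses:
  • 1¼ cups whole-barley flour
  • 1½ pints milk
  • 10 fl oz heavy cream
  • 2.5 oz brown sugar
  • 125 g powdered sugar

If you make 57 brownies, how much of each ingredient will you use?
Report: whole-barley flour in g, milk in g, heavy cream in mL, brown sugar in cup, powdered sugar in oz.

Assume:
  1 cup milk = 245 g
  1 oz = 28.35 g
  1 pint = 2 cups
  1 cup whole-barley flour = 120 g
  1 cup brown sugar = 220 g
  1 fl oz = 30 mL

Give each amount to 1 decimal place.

whole-barley flour: 475.0 g; milk: 2327.5 g; heavy cream: 950.0 mL; brown sugar: 1.0 cup; powdered sugar: 14.0 oz

Scaling factor: 57/18 = 19/6.
whole-barley flour: 1.25 cup × 19/6 × 120 g/cup = 475.0 g
milk: 1.5 pint × 19/6 × 2 cup/pint × 245 g/cup = 2327.5 g
heavy cream: 10 fl oz × 19/6 × 30 mL/fl oz = 950.0 mL
brown sugar: 2.5 oz × 19/6 × 28.35 g/oz ÷ 220 g/cup ≈ 1.0 cup
powdered sugar: 125 g × 19/6 ÷ 28.35 g/oz ≈ 14.0 oz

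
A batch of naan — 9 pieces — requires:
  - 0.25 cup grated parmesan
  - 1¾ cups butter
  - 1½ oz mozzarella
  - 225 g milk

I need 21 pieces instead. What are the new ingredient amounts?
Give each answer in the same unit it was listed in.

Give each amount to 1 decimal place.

Scaling factor: 21/9 = 7/3.
grated parmesan: 0.25 cup × 7/3 ≈ 0.6 cup
butter: 1.75 cup × 7/3 ≈ 4.1 cup
mozzarella: 1.5 oz × 7/3 = 3.5 oz
milk: 225 g × 7/3 = 525.0 g

grated parmesan: 0.6 cup; butter: 4.1 cup; mozzarella: 3.5 oz; milk: 525.0 g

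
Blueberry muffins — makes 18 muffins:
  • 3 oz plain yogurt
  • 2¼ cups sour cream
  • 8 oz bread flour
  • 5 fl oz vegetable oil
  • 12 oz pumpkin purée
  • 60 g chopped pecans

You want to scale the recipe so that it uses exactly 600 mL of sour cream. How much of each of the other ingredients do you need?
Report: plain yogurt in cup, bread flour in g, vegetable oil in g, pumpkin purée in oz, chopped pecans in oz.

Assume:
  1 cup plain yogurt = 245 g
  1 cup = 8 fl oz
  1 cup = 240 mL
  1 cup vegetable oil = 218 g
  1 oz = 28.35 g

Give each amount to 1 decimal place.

The original recipe has 540 mL of sour cream, so the scaling factor is 600 ÷ 540 = 10/9.
plain yogurt: 3 oz × 10/9 × 28.35 g/oz ÷ 245 g/cup ≈ 0.4 cup
bread flour: 8 oz × 10/9 × 28.35 g/oz = 252.0 g
vegetable oil: 5 fl oz × 10/9 ÷ 8 fl oz/cup × 218 g/cup ≈ 151.4 g
pumpkin purée: 12 oz × 10/9 ≈ 13.3 oz
chopped pecans: 60 g × 10/9 ÷ 28.35 g/oz ≈ 2.4 oz

plain yogurt: 0.4 cup; bread flour: 252.0 g; vegetable oil: 151.4 g; pumpkin purée: 13.3 oz; chopped pecans: 2.4 oz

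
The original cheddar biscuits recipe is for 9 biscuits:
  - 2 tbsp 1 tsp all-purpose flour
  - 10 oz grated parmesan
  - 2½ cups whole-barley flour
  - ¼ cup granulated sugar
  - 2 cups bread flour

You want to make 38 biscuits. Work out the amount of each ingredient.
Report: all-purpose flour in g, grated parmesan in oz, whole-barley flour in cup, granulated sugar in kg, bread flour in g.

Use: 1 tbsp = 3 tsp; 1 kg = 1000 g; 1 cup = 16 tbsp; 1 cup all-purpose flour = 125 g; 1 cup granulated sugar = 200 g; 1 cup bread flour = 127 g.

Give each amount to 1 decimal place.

all-purpose flour: 77.0 g; grated parmesan: 42.2 oz; whole-barley flour: 10.6 cup; granulated sugar: 0.2 kg; bread flour: 1072.4 g

Scaling factor: 38/9.
all-purpose flour: (2 tbsp + 1 tsp = 7/3 tbsp) × 38/9 ÷ 16 tbsp/cup × 125 g/cup ≈ 77.0 g
grated parmesan: 10 oz × 38/9 ≈ 42.2 oz
whole-barley flour: 2.5 cup × 38/9 ≈ 10.6 cup
granulated sugar: 0.25 cup × 38/9 × 200 g/cup ÷ 1000 g/kg ≈ 0.2 kg
bread flour: 2 cup × 38/9 × 127 g/cup ≈ 1072.4 g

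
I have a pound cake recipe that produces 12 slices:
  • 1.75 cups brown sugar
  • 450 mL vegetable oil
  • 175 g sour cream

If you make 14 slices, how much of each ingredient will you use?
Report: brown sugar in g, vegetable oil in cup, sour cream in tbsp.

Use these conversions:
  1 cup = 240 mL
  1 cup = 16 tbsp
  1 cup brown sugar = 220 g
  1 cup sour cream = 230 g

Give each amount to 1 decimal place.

brown sugar: 449.2 g; vegetable oil: 2.2 cup; sour cream: 14.2 tbsp

Scaling factor: 14/12 = 7/6.
brown sugar: 1.75 cup × 7/6 × 220 g/cup ≈ 449.2 g
vegetable oil: 450 mL × 7/6 ÷ 240 mL/cup ≈ 2.2 cup
sour cream: 175 g × 7/6 ÷ 230 g/cup × 16 tbsp/cup ≈ 14.2 tbsp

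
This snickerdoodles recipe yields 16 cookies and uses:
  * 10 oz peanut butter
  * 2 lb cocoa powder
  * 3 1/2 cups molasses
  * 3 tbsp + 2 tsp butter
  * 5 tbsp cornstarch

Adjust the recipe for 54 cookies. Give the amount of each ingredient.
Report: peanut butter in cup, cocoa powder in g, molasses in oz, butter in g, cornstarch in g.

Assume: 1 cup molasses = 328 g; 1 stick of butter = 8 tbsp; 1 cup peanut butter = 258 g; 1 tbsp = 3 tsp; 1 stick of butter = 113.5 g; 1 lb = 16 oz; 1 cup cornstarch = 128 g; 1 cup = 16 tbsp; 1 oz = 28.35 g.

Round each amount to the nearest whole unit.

Scaling factor: 54/16 = 27/8 = 3.375.
peanut butter: 10 oz × 27/8 × 28.35 g/oz ÷ 258 g/cup ≈ 4 cup
cocoa powder: 2 lb × 27/8 × 16 oz/lb × 28.35 g/oz ≈ 3062 g
molasses: 3.5 cup × 27/8 × 328 g/cup ÷ 28.35 g/oz ≈ 137 oz
butter: (3 tbsp + 2 tsp = 11/3 tbsp) × 27/8 ÷ 8 tbsp/stick × 113.5 g/stick ≈ 176 g
cornstarch: 5 tbsp × 27/8 ÷ 16 tbsp/cup × 128 g/cup = 135 g

peanut butter: 4 cup; cocoa powder: 3062 g; molasses: 137 oz; butter: 176 g; cornstarch: 135 g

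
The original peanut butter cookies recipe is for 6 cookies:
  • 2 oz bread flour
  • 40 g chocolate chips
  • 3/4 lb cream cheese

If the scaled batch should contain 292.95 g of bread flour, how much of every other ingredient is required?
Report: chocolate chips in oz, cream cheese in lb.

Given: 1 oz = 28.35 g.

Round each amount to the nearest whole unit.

chocolate chips: 7 oz; cream cheese: 4 lb

The original recipe has 56.7 g of bread flour, so the scaling factor is 292.95 ÷ 56.7 = 31/6.
chocolate chips: 40 g × 31/6 ÷ 28.35 g/oz ≈ 7 oz
cream cheese: 0.75 lb × 31/6 ≈ 4 lb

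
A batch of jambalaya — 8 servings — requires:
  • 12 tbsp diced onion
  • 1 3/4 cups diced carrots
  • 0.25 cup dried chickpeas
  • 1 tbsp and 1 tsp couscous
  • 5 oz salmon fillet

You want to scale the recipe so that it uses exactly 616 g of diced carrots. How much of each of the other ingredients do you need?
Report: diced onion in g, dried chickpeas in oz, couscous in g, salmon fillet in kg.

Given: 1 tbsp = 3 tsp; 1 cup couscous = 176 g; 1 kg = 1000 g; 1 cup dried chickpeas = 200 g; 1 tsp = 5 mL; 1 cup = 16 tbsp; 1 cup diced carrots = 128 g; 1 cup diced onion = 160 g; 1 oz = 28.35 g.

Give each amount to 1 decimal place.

diced onion: 330.0 g; dried chickpeas: 4.9 oz; couscous: 40.3 g; salmon fillet: 0.4 kg

The original recipe has 224 g of diced carrots, so the scaling factor is 616 ÷ 224 = 11/4 = 2.75.
diced onion: 12 tbsp × 11/4 ÷ 16 tbsp/cup × 160 g/cup = 330.0 g
dried chickpeas: 0.25 cup × 11/4 × 200 g/cup ÷ 28.35 g/oz ≈ 4.9 oz
couscous: (1 tbsp + 1 tsp = 4/3 tbsp) × 11/4 ÷ 16 tbsp/cup × 176 g/cup ≈ 40.3 g
salmon fillet: 5 oz × 11/4 × 28.35 g/oz ÷ 1000 g/kg ≈ 0.4 kg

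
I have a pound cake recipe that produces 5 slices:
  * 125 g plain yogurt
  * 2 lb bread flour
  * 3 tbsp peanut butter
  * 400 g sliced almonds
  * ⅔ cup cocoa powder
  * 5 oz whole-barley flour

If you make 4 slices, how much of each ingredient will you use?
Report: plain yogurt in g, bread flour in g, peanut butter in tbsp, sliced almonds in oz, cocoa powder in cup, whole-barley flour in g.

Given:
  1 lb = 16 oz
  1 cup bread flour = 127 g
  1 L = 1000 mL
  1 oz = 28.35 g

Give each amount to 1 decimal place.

Scaling factor: 4/5 = 0.8.
plain yogurt: 125 g × 4/5 = 100.0 g
bread flour: 2 lb × 4/5 × 16 oz/lb × 28.35 g/oz ≈ 725.8 g
peanut butter: 3 tbsp × 4/5 = 2.4 tbsp
sliced almonds: 400 g × 4/5 ÷ 28.35 g/oz ≈ 11.3 oz
cocoa powder: 2/3 cup × 4/5 ≈ 0.5 cup
whole-barley flour: 5 oz × 4/5 × 28.35 g/oz = 113.4 g

plain yogurt: 100.0 g; bread flour: 725.8 g; peanut butter: 2.4 tbsp; sliced almonds: 11.3 oz; cocoa powder: 0.5 cup; whole-barley flour: 113.4 g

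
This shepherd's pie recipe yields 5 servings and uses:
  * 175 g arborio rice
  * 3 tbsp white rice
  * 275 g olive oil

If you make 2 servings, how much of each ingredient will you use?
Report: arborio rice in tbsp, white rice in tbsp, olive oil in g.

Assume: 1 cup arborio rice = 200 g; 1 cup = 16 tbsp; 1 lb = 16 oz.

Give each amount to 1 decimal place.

arborio rice: 5.6 tbsp; white rice: 1.2 tbsp; olive oil: 110.0 g

Scaling factor: 2/5 = 0.4.
arborio rice: 175 g × 2/5 ÷ 200 g/cup × 16 tbsp/cup = 5.6 tbsp
white rice: 3 tbsp × 2/5 = 1.2 tbsp
olive oil: 275 g × 2/5 = 110.0 g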